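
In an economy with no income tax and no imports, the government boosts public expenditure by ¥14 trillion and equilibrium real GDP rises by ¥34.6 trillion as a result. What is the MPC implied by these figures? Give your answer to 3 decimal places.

Implied spending multiplier k = ΔY/ΔG = 34.6/14 ≈ 2.4714.
Since k = 1/(1 − MPC), MPC = 1 − 1/k = 1 − ΔG/ΔY = 1 − 14/34.6 ≈ 0.595.

0.595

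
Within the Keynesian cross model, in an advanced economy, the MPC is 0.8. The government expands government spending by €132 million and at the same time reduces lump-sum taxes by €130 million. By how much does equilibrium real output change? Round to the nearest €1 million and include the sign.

Expenditure multiplier = 1/(1 − MPC) = 1/(1 − 0.8) = 1/0.2 = 5.
ΔG contributes k·ΔG = (+€132 million) / 0.2 = +€660 million.
ΔT of −€130 million changes first-round spending by −c·ΔT = +€104 million, contributing k·(−c·ΔT) = (+€104 million) / 0.2 = +€520 million.
Net ΔY = k(ΔG − c·ΔT) = (+€236 million) / 0.2 = +€1,180 million.

+€1,180 million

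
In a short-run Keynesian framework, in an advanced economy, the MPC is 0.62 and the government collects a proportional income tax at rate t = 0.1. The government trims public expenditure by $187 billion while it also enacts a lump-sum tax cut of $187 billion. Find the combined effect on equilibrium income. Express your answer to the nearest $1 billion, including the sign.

−$161 billion

Expenditure multiplier = 1/(1 − c(1−t)) = 1/(1 − 0.62×0.9) = 1/0.442 ≈ 2.262.
ΔG contributes k·ΔG = (−$187 billion) / 0.442 ≈ −$423.1 billion.
ΔT of −$187 billion changes first-round spending by −c·ΔT = +$115.94 billion, contributing k·(−c·ΔT) = (+$115.94 billion) / 0.442 ≈ +$262.3 billion.
Net ΔY = k(ΔG − c·ΔT) = (−$71.06 billion) / 0.442 ≈ −$161 billion.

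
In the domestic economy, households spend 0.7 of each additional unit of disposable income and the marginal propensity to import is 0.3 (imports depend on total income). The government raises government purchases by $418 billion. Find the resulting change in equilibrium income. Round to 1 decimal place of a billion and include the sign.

+$696.7 billion

Spending multiplier = 1/(1 − c + m) = 1/(1 − 0.7 + 0.3) = 1/0.6 ≈ 1.667.
ΔY = k × ΔG = (+$418 billion) / 0.6 ≈ +$696.7 billion.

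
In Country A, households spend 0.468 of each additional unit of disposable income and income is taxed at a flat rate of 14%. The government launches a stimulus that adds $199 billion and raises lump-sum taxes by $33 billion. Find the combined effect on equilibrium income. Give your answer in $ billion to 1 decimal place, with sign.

+$307.2 billion

Expenditure multiplier = 1/(1 − c(1−t)) = 1/(1 − 0.468×0.86) = 1/0.59752 ≈ 1.674.
ΔG contributes k·ΔG = (+$199 billion) / 0.59752 ≈ +$333 billion.
ΔT of +$33 billion changes first-round spending by −c·ΔT = −$15.444 billion, contributing k·(−c·ΔT) = (−$15.444 billion) / 0.59752 ≈ −$25.8 billion.
Net ΔY = k(ΔG − c·ΔT) = (+$183.556 billion) / 0.59752 ≈ +$307.2 billion.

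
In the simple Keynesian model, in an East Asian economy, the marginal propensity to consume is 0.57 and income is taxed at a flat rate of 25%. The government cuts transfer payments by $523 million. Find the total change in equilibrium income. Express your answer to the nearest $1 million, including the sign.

−$521 million

The transfer change shifts disposable income by −$523 million, so first-round consumption changes by c·ΔTR = 0.57 × (−$523 million) = −$298.11 million.
Expenditure multiplier = 1/(1 − c(1−t)) = 1/(1 − 0.57×0.75) = 1/0.5725 ≈ 1.747.
The transfer multiplier is c × k ≈ 0.996, so ΔY = k × (c·ΔTR) = (−$298.11 million) / 0.5725 ≈ −$521 million.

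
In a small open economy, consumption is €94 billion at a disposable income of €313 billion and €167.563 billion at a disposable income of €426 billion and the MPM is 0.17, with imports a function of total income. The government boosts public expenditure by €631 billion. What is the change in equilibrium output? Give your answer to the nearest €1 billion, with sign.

+€1,216 billion

MPC = ΔC/ΔYd = (167.563 − 94)/(426 − 313) = 73.563/113 = 0.651.
Government-spending multiplier = 1/(1 − c + m) = 1/(1 − 0.651 + 0.17) = 1/0.519 ≈ 1.927.
ΔY = k × ΔG = (+€631 billion) / 0.519 ≈ +€1,216 billion.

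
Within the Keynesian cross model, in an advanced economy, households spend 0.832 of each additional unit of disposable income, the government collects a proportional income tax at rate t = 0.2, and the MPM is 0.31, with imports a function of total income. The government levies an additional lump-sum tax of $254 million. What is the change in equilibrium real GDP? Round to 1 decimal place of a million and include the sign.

A lump-sum tax change of +$254 million shifts disposable income by −$254 million; first-round consumption changes by −c × ΔT = −0.832 × (+$254 million) = −$211.328 million.
Expenditure multiplier = 1/(1 − c(1−t) + m) = 1/(1 − 0.832×0.8 + 0.31) = 1/0.6444 ≈ 1.552.
The tax multiplier is −c × k ≈ −1.291, so ΔY = k × (−c·ΔT) = (−$211.328 million) / 0.6444 ≈ −$327.9 million.

−$327.9 million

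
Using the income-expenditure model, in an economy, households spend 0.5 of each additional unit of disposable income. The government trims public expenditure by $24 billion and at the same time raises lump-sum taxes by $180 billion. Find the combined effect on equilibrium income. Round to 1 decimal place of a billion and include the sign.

Expenditure multiplier = 1/(1 − MPC) = 1/(1 − 0.5) = 1/0.5 = 2.
ΔG contributes k·ΔG = (−$24 billion) / 0.5 = −$48 billion.
ΔT of +$180 billion changes first-round spending by −c·ΔT = −$90 billion, contributing k·(−c·ΔT) = (−$90 billion) / 0.5 = −$180 billion.
Net ΔY = k(ΔG − c·ΔT) = (−$114 billion) / 0.5 = −$228 billion.

−$228.0 billion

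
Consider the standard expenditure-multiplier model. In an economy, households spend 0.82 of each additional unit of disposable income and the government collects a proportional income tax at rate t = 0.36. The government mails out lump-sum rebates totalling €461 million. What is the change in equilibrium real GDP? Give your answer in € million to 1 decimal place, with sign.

+€795.5 million

A lump-sum tax change of −€461 million shifts disposable income by +€461 million; first-round consumption changes by −c × ΔT = −0.82 × (−€461 million) = +€378.02 million.
Expenditure multiplier = 1/(1 − c(1−t)) = 1/(1 − 0.82×0.64) = 1/0.4752 ≈ 2.104.
The tax multiplier is −c × k ≈ −1.726, so ΔY = k × (−c·ΔT) = (+€378.02 million) / 0.4752 ≈ +€795.5 million.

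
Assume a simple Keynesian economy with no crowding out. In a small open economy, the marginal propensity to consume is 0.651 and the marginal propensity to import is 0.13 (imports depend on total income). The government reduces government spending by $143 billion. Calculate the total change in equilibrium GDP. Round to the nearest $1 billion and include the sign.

−$299 billion

Government-spending multiplier = 1/(1 − c + m) = 1/(1 − 0.651 + 0.13) = 1/0.479 ≈ 2.088.
ΔY = k × ΔG = (−$143 billion) / 0.479 ≈ −$299 billion.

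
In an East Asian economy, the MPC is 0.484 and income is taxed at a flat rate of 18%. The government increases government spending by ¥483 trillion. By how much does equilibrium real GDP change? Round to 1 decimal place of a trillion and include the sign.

Expenditure multiplier = 1/(1 − c(1−t)) = 1/(1 − 0.484×0.82) = 1/0.60312 ≈ 1.658.
ΔY = k × ΔG = (+¥483 trillion) / 0.60312 ≈ +¥800.8 trillion.

+¥800.8 trillion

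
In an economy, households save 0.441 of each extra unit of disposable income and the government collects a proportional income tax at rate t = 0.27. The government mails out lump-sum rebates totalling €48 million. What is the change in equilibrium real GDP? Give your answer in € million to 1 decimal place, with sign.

+€45.3 million

MPC = 1 − MPS = 1 − 0.441 = 0.559.
A lump-sum tax change of −€48 million shifts disposable income by +€48 million; first-round consumption changes by −c × ΔT = −0.559 × (−€48 million) = +€26.832 million.
Expenditure multiplier = 1/(1 − c(1−t)) = 1/(1 − 0.559×0.73) = 1/0.59193 ≈ 1.689.
The tax multiplier is −c × k ≈ −0.944, so ΔY = k × (−c·ΔT) = (+€26.832 million) / 0.59193 ≈ +€45.3 million.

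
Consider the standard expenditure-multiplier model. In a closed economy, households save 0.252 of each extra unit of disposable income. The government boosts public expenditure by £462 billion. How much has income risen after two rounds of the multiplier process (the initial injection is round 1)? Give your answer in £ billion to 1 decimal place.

MPC = 1 − MPS = 1 − 0.252 = 0.748.
Round 1 adds ΔG = £462 billion; each later round is MPC = 0.748 times the previous.
After 2 rounds: 462 + 345.576 = ΔG·(1 − c^2)/(1 − c) = 462 × (1 − 0.559504)/0.252 ≈ £807.6 billion.

£807.6 billion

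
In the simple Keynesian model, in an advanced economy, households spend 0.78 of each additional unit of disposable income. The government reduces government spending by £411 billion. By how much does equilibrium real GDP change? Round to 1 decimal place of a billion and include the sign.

Government-spending multiplier = 1/(1 − MPC) = 1/(1 − 0.78) = 1/0.22 ≈ 4.545.
ΔY = k × ΔG = (−£411 billion) / 0.22 ≈ −£1,868.2 billion.

−£1,868.2 billion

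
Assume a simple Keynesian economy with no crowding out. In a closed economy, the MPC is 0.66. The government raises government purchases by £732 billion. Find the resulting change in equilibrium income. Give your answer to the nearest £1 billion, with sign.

+£2,153 billion

Government-spending multiplier = 1/(1 − MPC) = 1/(1 − 0.66) = 1/0.34 ≈ 2.941.
ΔY = k × ΔG = (+£732 billion) / 0.34 ≈ +£2,153 billion.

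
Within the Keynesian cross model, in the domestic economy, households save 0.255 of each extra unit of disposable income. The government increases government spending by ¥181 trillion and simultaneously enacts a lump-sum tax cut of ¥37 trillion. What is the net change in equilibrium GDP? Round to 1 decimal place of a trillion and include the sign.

MPC = 1 − MPS = 1 − 0.255 = 0.745.
Expenditure multiplier = 1/(1 − MPC) = 1/(1 − 0.745) = 1/0.255 ≈ 3.922.
ΔG contributes k·ΔG = (+¥181 trillion) / 0.255 ≈ +¥709.8 trillion.
ΔT of −¥37 trillion changes first-round spending by −c·ΔT = +¥27.565 trillion, contributing k·(−c·ΔT) = (+¥27.565 trillion) / 0.255 ≈ +¥108.1 trillion.
Net ΔY = k(ΔG − c·ΔT) = (+¥208.565 trillion) / 0.255 ≈ +¥817.9 trillion.

+¥817.9 trillion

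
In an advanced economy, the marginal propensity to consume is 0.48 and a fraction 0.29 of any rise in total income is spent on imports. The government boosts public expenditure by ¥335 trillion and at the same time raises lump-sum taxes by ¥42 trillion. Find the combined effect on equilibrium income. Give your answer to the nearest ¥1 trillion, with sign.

+¥389 trillion

Expenditure multiplier = 1/(1 − c + m) = 1/(1 − 0.48 + 0.29) = 1/0.81 ≈ 1.235.
ΔG contributes k·ΔG = (+¥335 trillion) / 0.81 ≈ +¥413.6 trillion.
ΔT of +¥42 trillion changes first-round spending by −c·ΔT = −¥20.16 trillion, contributing k·(−c·ΔT) = (−¥20.16 trillion) / 0.81 ≈ −¥24.9 trillion.
Net ΔY = k(ΔG − c·ΔT) = (+¥314.84 trillion) / 0.81 ≈ +¥389 trillion.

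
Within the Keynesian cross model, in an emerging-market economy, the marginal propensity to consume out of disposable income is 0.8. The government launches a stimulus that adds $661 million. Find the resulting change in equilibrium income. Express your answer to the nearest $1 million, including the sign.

Spending multiplier = 1/(1 − MPC) = 1/(1 − 0.8) = 1/0.2 = 5.
ΔY = k × ΔG = (+$661 million) / 0.2 = +$3,305 million.

+$3,305 million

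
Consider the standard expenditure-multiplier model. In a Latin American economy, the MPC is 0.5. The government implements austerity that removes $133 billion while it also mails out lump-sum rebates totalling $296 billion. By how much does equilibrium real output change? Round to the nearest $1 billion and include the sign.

Expenditure multiplier = 1/(1 − MPC) = 1/(1 − 0.5) = 1/0.5 = 2.
ΔG contributes k·ΔG = (−$133 billion) / 0.5 = −$266 billion.
ΔT of −$296 billion changes first-round spending by −c·ΔT = +$148 billion, contributing k·(−c·ΔT) = (+$148 billion) / 0.5 = +$296 billion.
Net ΔY = k(ΔG − c·ΔT) = (+$15 billion) / 0.5 = +$30 billion.

+$30 billion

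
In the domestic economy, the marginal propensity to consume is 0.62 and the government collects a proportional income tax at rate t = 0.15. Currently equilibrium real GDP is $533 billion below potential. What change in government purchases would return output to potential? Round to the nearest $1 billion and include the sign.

+$252 billion

Spending multiplier = 1/(1 − c(1−t)) = 1/(1 − 0.62×0.85) = 1/0.473 ≈ 2.114.
Need ΔY = +$533 billion, so ΔG = ΔY/k = (+$533 billion) × 0.473 ≈ +$252 billion.
The government should increase government purchases by $252 billion.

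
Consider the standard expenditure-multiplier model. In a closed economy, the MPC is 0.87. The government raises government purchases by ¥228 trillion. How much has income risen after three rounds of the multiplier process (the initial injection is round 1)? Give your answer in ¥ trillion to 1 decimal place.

¥598.9 trillion

Round 1 adds ΔG = ¥228 trillion; each later round is MPC = 0.87 times the previous.
After 3 rounds: 228 + 198.36 + 172.5732 = ΔG·(1 − c^3)/(1 − c) = 228 × (1 − 0.658503)/0.13 ≈ ¥598.9 trillion.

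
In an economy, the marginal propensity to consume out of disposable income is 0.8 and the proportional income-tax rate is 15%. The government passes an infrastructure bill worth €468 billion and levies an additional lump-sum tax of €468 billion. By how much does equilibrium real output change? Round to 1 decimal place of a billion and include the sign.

Expenditure multiplier = 1/(1 − c(1−t)) = 1/(1 − 0.8×0.85) = 1/0.32 = 3.125.
ΔG contributes k·ΔG = (+€468 billion) / 0.32 = +€1,462.5 billion.
ΔT of +€468 billion changes first-round spending by −c·ΔT = −€374.4 billion, contributing k·(−c·ΔT) = (−€374.4 billion) / 0.32 = −€1,170 billion.
Net ΔY = k(ΔG − c·ΔT) = (+€93.6 billion) / 0.32 = +€292.5 billion.

+€292.5 billion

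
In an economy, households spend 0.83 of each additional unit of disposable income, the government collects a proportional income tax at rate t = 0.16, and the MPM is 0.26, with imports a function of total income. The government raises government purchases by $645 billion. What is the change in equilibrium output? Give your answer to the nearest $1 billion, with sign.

Government-spending multiplier = 1/(1 − c(1−t) + m) = 1/(1 − 0.83×0.84 + 0.26) = 1/0.5628 ≈ 1.777.
ΔY = k × ΔG = (+$645 billion) / 0.5628 ≈ +$1,146 billion.

+$1,146 billion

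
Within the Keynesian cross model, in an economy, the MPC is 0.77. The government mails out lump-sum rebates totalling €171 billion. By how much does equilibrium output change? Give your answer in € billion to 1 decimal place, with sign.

A lump-sum tax change of −€171 billion shifts disposable income by +€171 billion; first-round consumption changes by −c × ΔT = −0.77 × (−€171 billion) = +€131.67 billion.
Expenditure multiplier = 1/(1 − MPC) = 1/(1 − 0.77) = 1/0.23 ≈ 4.348.
The tax multiplier is −c × k ≈ −3.348, so ΔY = k × (−c·ΔT) = (+€131.67 billion) / 0.23 ≈ +€572.5 billion.

+€572.5 billion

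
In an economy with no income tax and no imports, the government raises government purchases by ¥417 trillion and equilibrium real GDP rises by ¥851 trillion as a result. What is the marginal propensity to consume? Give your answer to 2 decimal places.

Implied spending multiplier k = ΔY/ΔG = 851/417 ≈ 2.0408.
Since k = 1/(1 − MPC), MPC = 1 − 1/k = 1 − ΔG/ΔY = 1 − 417/851 ≈ 0.51.

0.51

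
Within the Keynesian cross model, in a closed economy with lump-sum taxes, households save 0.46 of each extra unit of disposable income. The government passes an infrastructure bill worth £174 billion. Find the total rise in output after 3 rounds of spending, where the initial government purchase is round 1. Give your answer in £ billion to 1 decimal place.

MPC = 1 − MPS = 1 − 0.46 = 0.54.
Round 1 adds ΔG = £174 billion; each later round is MPC = 0.54 times the previous.
After 3 rounds: 174 + 93.96 + 50.7384 = ΔG·(1 − c^3)/(1 − c) = 174 × (1 − 0.157464)/0.46 ≈ £318.7 billion.

£318.7 billion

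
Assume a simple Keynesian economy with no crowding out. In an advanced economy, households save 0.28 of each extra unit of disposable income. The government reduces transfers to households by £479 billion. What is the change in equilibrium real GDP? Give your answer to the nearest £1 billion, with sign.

−£1,232 billion

MPC = 1 − MPS = 1 − 0.28 = 0.72.
The transfer change shifts disposable income by −£479 billion, so first-round consumption changes by c·ΔTR = 0.72 × (−£479 billion) = −£344.88 billion.
Expenditure multiplier = 1/(1 − MPC) = 1/(1 − 0.72) = 1/0.28 ≈ 3.571.
The transfer multiplier is c × k ≈ 2.571, so ΔY = k × (c·ΔTR) = (−£344.88 billion) / 0.28 ≈ −£1,232 billion.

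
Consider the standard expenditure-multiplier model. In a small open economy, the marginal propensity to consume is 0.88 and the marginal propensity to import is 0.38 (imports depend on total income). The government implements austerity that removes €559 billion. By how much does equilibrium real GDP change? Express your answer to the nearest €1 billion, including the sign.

−€1,118 billion

Expenditure multiplier = 1/(1 − c + m) = 1/(1 − 0.88 + 0.38) = 1/0.5 = 2.
ΔY = k × ΔG = (−€559 billion) / 0.5 = −€1,118 billion.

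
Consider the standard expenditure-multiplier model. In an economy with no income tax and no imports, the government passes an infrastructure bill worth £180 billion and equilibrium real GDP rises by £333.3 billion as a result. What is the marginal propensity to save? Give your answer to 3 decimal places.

Implied spending multiplier k = ΔY/ΔG = 333.3/180 ≈ 1.8517.
Since k = 1/(1 − MPC), MPC = 1 − 1/k = 1 − ΔG/ΔY = 1 − 180/333.3 ≈ 0.460.
MPS = 1 − MPC = 0.540.

0.540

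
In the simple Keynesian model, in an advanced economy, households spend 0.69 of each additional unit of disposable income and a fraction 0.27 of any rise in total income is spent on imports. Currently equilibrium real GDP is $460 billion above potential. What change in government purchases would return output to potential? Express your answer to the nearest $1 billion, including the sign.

−$267 billion

Spending multiplier = 1/(1 − c + m) = 1/(1 − 0.69 + 0.27) = 1/0.58 ≈ 1.724.
Need ΔY = −$460 billion, so ΔG = ΔY/k = (−$460 billion) × 0.58 ≈ −$267 billion.
The government should cut government purchases by $267 billion.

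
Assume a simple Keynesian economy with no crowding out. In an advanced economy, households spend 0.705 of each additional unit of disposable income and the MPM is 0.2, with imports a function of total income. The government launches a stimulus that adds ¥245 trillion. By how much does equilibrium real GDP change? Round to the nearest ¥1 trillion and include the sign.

Government-spending multiplier = 1/(1 − c + m) = 1/(1 − 0.705 + 0.2) = 1/0.495 ≈ 2.02.
ΔY = k × ΔG = (+¥245 trillion) / 0.495 ≈ +¥495 trillion.

+¥495 trillion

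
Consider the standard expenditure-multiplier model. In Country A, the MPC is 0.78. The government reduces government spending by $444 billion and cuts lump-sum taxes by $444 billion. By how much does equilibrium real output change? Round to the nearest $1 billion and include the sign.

Expenditure multiplier = 1/(1 − MPC) = 1/(1 − 0.78) = 1/0.22 ≈ 4.545.
ΔG contributes k·ΔG = (−$444 billion) / 0.22 ≈ −$2,018.2 billion.
ΔT of −$444 billion changes first-round spending by −c·ΔT = +$346.32 billion, contributing k·(−c·ΔT) = (+$346.32 billion) / 0.22 ≈ +$1,574.2 billion.
With ΔG = ΔT and no other leakages, the balanced-budget multiplier is 1, so ΔY = ΔG = −$444 billion.

−$444 billion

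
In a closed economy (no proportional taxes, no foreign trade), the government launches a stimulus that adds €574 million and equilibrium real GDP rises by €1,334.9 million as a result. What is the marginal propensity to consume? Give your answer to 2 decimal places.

Implied spending multiplier k = ΔY/ΔG = 1,334.9/574 ≈ 2.3256.
Since k = 1/(1 − MPC), MPC = 1 − 1/k = 1 − ΔG/ΔY = 1 − 574/1,334.9 ≈ 0.57.

0.57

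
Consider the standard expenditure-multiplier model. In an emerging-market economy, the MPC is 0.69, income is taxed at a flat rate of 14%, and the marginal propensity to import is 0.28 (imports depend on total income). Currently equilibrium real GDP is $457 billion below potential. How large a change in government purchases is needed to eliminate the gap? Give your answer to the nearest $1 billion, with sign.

Spending multiplier = 1/(1 − c(1−t) + m) = 1/(1 − 0.69×0.86 + 0.28) = 1/0.6866 ≈ 1.456.
Need ΔY = +$457 billion, so ΔG = ΔY/k = (+$457 billion) × 0.6866 ≈ +$314 billion.
The government should increase government purchases by $314 billion.

+$314 billion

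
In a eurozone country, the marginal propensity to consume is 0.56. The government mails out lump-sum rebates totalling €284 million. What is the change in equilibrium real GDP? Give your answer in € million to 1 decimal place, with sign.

A lump-sum tax change of −€284 million shifts disposable income by +€284 million; first-round consumption changes by −c × ΔT = −0.56 × (−€284 million) = +€159.04 million.
Expenditure multiplier = 1/(1 − MPC) = 1/(1 − 0.56) = 1/0.44 ≈ 2.273.
The tax multiplier is −c × k ≈ −1.273, so ΔY = k × (−c·ΔT) = (+€159.04 million) / 0.44 ≈ +€361.5 million.

+€361.5 million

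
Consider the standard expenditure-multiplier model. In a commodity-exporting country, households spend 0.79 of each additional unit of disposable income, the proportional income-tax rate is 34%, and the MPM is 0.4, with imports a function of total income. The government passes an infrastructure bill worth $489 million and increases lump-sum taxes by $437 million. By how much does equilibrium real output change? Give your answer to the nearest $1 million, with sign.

Expenditure multiplier = 1/(1 − c(1−t) + m) = 1/(1 − 0.79×0.66 + 0.4) = 1/0.8786 ≈ 1.138.
ΔG contributes k·ΔG = (+$489 million) / 0.8786 ≈ +$556.6 million.
ΔT of +$437 million changes first-round spending by −c·ΔT = −$345.23 million, contributing k·(−c·ΔT) = (−$345.23 million) / 0.8786 ≈ −$392.9 million.
Net ΔY = k(ΔG − c·ΔT) = (+$143.77 million) / 0.8786 ≈ +$164 million.

+$164 million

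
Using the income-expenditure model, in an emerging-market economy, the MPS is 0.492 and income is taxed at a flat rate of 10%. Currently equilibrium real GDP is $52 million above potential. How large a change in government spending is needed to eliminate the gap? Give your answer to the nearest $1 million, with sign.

MPC = 1 − MPS = 1 − 0.492 = 0.508.
Spending multiplier = 1/(1 − c(1−t)) = 1/(1 − 0.508×0.9) = 1/0.5428 ≈ 1.842.
Need ΔY = −$52 million, so ΔG = ΔY/k = (−$52 million) × 0.5428 ≈ −$28 million.
The government should cut government spending by $28 million.

−$28 million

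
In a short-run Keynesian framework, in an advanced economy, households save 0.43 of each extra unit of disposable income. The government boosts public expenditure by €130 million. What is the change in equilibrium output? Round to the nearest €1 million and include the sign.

+€302 million

MPC = 1 − MPS = 1 − 0.43 = 0.57.
Expenditure multiplier = 1/(1 − MPC) = 1/(1 − 0.57) = 1/0.43 ≈ 2.326.
ΔY = k × ΔG = (+€130 million) / 0.43 ≈ +€302 million.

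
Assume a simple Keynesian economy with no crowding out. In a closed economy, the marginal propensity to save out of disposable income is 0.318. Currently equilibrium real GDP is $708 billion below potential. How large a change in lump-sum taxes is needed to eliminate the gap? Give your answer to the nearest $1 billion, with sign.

MPC = 1 − MPS = 1 − 0.318 = 0.682.
Spending multiplier = 1/(1 − MPC) = 1/(1 − 0.682) = 1/0.318 ≈ 3.145.
Tax multiplier = −c·k = −0.682/0.318 ≈ −2.145. Need ΔY = +$708 billion, so ΔT = ΔY/(−c·k) = −(+$708 billion) × 0.318 / 0.682 ≈ −$330 billion.
The government should cut lump-sum taxes by $330 billion.

−$330 billion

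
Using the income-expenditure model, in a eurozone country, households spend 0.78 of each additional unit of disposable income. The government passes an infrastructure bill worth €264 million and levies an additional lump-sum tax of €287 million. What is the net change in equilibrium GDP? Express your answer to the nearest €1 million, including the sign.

Expenditure multiplier = 1/(1 − MPC) = 1/(1 − 0.78) = 1/0.22 ≈ 4.545.
ΔG contributes k·ΔG = (+€264 million) / 0.22 = +€1,200 million.
ΔT of +€287 million changes first-round spending by −c·ΔT = −€223.86 million, contributing k·(−c·ΔT) = (−€223.86 million) / 0.22 ≈ −€1,017.5 million.
Net ΔY = k(ΔG − c·ΔT) = (+€40.14 million) / 0.22 ≈ +€182 million.

+€182 million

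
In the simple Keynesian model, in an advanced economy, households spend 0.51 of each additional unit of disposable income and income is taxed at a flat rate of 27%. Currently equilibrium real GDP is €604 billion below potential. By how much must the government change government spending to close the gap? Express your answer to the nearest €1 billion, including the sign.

+€379 billion

Spending multiplier = 1/(1 − c(1−t)) = 1/(1 − 0.51×0.73) = 1/0.6277 ≈ 1.593.
Need ΔY = +€604 billion, so ΔG = ΔY/k = (+€604 billion) × 0.6277 ≈ +€379 billion.
The government should increase government spending by €379 billion.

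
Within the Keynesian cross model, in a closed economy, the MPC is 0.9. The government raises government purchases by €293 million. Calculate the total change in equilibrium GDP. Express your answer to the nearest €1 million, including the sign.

Government-spending multiplier = 1/(1 − MPC) = 1/(1 − 0.9) = 1/0.1 = 10.
ΔY = k × ΔG = (+€293 million) / 0.1 = +€2,930 million.

+€2,930 million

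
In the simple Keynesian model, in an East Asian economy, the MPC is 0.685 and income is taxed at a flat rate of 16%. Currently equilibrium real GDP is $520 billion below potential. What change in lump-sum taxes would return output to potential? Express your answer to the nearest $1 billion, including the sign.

Spending multiplier = 1/(1 − c(1−t)) = 1/(1 − 0.685×0.84) = 1/0.4246 ≈ 2.355.
Tax multiplier = −c·k = −0.685/0.4246 ≈ −1.613. Need ΔY = +$520 billion, so ΔT = ΔY/(−c·k) = −(+$520 billion) × 0.4246 / 0.685 ≈ −$322 billion.
The government should cut lump-sum taxes by $322 billion.

−$322 billion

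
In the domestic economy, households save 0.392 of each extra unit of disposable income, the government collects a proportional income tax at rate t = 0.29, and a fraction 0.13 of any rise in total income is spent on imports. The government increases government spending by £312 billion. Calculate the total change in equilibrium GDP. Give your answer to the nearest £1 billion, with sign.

+£447 billion

MPC = 1 − MPS = 1 − 0.392 = 0.608.
Expenditure multiplier = 1/(1 − c(1−t) + m) = 1/(1 − 0.608×0.71 + 0.13) = 1/0.69832 ≈ 1.432.
ΔY = k × ΔG = (+£312 billion) / 0.69832 ≈ +£447 billion.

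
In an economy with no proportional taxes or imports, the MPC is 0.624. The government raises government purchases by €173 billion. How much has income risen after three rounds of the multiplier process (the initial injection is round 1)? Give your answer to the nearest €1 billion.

Round 1 adds ΔG = €173 billion; each later round is MPC = 0.624 times the previous.
After 3 rounds: 173 + 107.952 + 67.362048 = ΔG·(1 − c^3)/(1 − c) = 173 × (1 − 0.242970624)/0.376 ≈ €348 billion.

€348 billion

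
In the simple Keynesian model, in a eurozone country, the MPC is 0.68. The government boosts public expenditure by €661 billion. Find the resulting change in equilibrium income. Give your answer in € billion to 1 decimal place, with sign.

Expenditure multiplier = 1/(1 − MPC) = 1/(1 − 0.68) = 1/0.32 = 3.125.
ΔY = k × ΔG = (+€661 billion) / 0.32 ≈ +€2,065.6 billion.

+€2,065.6 billion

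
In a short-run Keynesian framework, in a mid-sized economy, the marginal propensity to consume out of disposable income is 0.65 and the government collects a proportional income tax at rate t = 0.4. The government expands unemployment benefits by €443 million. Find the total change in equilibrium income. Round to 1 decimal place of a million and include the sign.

+€472.0 million

The transfer change shifts disposable income by +€443 million, so first-round consumption changes by c·ΔTR = 0.65 × (+€443 million) = +€287.95 million.
Expenditure multiplier = 1/(1 − c(1−t)) = 1/(1 − 0.65×0.6) = 1/0.61 ≈ 1.639.
The transfer multiplier is c × k ≈ 1.066, so ΔY = k × (c·ΔTR) = (+€287.95 million) / 0.61 ≈ +€472 million.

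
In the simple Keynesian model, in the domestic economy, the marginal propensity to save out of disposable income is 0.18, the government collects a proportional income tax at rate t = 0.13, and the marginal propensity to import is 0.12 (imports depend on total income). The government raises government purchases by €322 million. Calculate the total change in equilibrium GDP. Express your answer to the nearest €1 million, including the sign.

MPC = 1 − MPS = 1 − 0.18 = 0.82.
Spending multiplier = 1/(1 − c(1−t) + m) = 1/(1 − 0.82×0.87 + 0.12) = 1/0.4066 ≈ 2.459.
ΔY = k × ΔG = (+€322 million) / 0.4066 ≈ +€792 million.

+€792 million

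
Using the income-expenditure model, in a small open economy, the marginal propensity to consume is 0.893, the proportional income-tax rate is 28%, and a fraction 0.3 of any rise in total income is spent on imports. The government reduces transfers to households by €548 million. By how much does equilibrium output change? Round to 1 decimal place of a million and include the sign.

−€744.8 million

The transfer change shifts disposable income by −€548 million, so first-round consumption changes by c·ΔTR = 0.893 × (−€548 million) = −€489.364 million.
Expenditure multiplier = 1/(1 − c(1−t) + m) = 1/(1 − 0.893×0.72 + 0.3) = 1/0.65704 ≈ 1.522.
The transfer multiplier is c × k ≈ 1.359, so ΔY = k × (c·ΔTR) = (−€489.364 million) / 0.65704 ≈ −€744.8 million.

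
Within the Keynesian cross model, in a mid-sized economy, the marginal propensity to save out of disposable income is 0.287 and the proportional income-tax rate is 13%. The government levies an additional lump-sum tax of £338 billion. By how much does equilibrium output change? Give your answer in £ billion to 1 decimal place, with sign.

−£634.7 billion

MPC = 1 − MPS = 1 − 0.287 = 0.713.
A lump-sum tax change of +£338 billion shifts disposable income by −£338 billion; first-round consumption changes by −c × ΔT = −0.713 × (+£338 billion) = −£240.994 billion.
Expenditure multiplier = 1/(1 − c(1−t)) = 1/(1 − 0.713×0.87) = 1/0.37969 ≈ 2.634.
The tax multiplier is −c × k ≈ −1.878, so ΔY = k × (−c·ΔT) = (−£240.994 billion) / 0.37969 ≈ −£634.7 billion.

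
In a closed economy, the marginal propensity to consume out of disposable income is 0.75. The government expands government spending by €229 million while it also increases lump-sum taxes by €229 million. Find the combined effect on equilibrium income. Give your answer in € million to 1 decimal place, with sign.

Expenditure multiplier = 1/(1 − MPC) = 1/(1 − 0.75) = 1/0.25 = 4.
ΔG contributes k·ΔG = (+€229 million) / 0.25 = +€916 million.
ΔT of +€229 million changes first-round spending by −c·ΔT = −€171.75 million, contributing k·(−c·ΔT) = (−€171.75 million) / 0.25 = −€687 million.
With ΔG = ΔT and no other leakages, the balanced-budget multiplier is 1, so ΔY = ΔG = +€229 million.

+€229.0 million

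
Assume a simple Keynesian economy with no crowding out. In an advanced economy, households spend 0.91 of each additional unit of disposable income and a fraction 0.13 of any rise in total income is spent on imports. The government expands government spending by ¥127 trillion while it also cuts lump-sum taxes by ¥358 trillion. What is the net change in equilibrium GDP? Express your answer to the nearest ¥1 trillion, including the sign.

+¥2,058 trillion

Expenditure multiplier = 1/(1 − c + m) = 1/(1 − 0.91 + 0.13) = 1/0.22 ≈ 4.545.
ΔG contributes k·ΔG = (+¥127 trillion) / 0.22 ≈ +¥577.3 trillion.
ΔT of −¥358 trillion changes first-round spending by −c·ΔT = +¥325.78 trillion, contributing k·(−c·ΔT) = (+¥325.78 trillion) / 0.22 ≈ +¥1,480.8 trillion.
Net ΔY = k(ΔG − c·ΔT) = (+¥452.78 trillion) / 0.22 ≈ +¥2,058 trillion.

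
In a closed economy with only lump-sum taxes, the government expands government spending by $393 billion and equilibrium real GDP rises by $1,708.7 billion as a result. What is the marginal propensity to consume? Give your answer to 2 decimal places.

0.77

Implied spending multiplier k = ΔY/ΔG = 1,708.7/393 ≈ 4.3478.
Since k = 1/(1 − MPC), MPC = 1 − 1/k = 1 − ΔG/ΔY = 1 − 393/1,708.7 ≈ 0.77.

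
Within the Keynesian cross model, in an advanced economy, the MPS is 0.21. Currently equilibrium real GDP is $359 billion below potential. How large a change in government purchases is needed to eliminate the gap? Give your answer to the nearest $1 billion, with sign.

MPC = 1 − MPS = 1 − 0.21 = 0.79.
Spending multiplier = 1/(1 − MPC) = 1/(1 − 0.79) = 1/0.21 ≈ 4.762.
Need ΔY = +$359 billion, so ΔG = ΔY/k = (+$359 billion) × 0.21 ≈ +$75 billion.
The government should increase government purchases by $75 billion.

+$75 billion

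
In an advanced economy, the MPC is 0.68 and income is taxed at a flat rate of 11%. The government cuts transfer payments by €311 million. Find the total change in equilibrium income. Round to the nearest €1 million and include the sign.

The transfer change shifts disposable income by −€311 million, so first-round consumption changes by c·ΔTR = 0.68 × (−€311 million) = −€211.48 million.
Expenditure multiplier = 1/(1 − c(1−t)) = 1/(1 − 0.68×0.89) = 1/0.3948 ≈ 2.533.
The transfer multiplier is c × k ≈ 1.722, so ΔY = k × (c·ΔTR) = (−€211.48 million) / 0.3948 ≈ −€536 million.

−€536 million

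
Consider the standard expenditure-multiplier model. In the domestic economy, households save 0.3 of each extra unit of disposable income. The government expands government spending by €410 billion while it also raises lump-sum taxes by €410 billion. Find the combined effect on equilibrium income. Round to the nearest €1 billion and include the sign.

MPC = 1 − MPS = 1 − 0.3 = 0.7.
Expenditure multiplier = 1/(1 − MPC) = 1/(1 − 0.7) = 1/0.3 ≈ 3.333.
ΔG contributes k·ΔG = (+€410 billion) / 0.3 ≈ +€1,366.7 billion.
ΔT of +€410 billion changes first-round spending by −c·ΔT = −€287 billion, contributing k·(−c·ΔT) = (−€287 billion) / 0.3 ≈ −€956.7 billion.
With ΔG = ΔT and no other leakages, the balanced-budget multiplier is 1, so ΔY = ΔG = +€410 billion.

+€410 billion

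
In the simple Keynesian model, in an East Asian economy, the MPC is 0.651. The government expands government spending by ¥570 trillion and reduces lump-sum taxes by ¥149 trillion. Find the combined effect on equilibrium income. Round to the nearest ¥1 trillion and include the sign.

+¥1,911 trillion

Expenditure multiplier = 1/(1 − MPC) = 1/(1 − 0.651) = 1/0.349 ≈ 2.865.
ΔG contributes k·ΔG = (+¥570 trillion) / 0.349 ≈ +¥1,633.2 trillion.
ΔT of −¥149 trillion changes first-round spending by −c·ΔT = +¥96.999 trillion, contributing k·(−c·ΔT) = (+¥96.999 trillion) / 0.349 ≈ +¥277.9 trillion.
Net ΔY = k(ΔG − c·ΔT) = (+¥666.999 trillion) / 0.349 ≈ +¥1,911 trillion.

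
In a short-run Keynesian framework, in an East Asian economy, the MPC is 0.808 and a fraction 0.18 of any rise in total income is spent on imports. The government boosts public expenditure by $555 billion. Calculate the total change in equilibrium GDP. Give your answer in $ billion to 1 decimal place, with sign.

+$1,491.9 billion

Expenditure multiplier = 1/(1 − c + m) = 1/(1 − 0.808 + 0.18) = 1/0.372 ≈ 2.688.
ΔY = k × ΔG = (+$555 billion) / 0.372 ≈ +$1,491.9 billion.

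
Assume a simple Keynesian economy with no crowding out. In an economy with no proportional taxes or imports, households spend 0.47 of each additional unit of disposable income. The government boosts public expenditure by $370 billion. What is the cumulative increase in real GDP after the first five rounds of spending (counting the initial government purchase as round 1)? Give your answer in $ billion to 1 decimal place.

$682.1 billion

Round 1 adds ΔG = $370 billion; each later round is MPC = 0.47 times the previous.
After 5 rounds: 370 + 173.9 + 81.733 + 38.41451 + 18.0548197 = ΔG·(1 − c^5)/(1 − c) = 370 × (1 − 0.0229345007)/0.53 ≈ $682.1 billion.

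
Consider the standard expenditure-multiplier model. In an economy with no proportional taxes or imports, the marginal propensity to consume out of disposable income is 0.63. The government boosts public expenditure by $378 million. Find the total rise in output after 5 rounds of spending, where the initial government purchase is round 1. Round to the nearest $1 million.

Round 1 adds ΔG = $378 million; each later round is MPC = 0.63 times the previous.
After 5 rounds: 378 + 238.14 + 150.0282 + 94.517766 + 59.54619258 = ΔG·(1 − c^5)/(1 − c) = 378 × (1 − 0.0992436543)/0.37 ≈ $920 million.

$920 million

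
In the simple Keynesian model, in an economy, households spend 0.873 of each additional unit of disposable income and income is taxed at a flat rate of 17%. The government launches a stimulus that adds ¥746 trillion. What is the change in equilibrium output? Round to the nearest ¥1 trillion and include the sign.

Spending multiplier = 1/(1 − c(1−t)) = 1/(1 − 0.873×0.83) = 1/0.27541 ≈ 3.631.
ΔY = k × ΔG = (+¥746 trillion) / 0.27541 ≈ +¥2,709 trillion.

+¥2,709 trillion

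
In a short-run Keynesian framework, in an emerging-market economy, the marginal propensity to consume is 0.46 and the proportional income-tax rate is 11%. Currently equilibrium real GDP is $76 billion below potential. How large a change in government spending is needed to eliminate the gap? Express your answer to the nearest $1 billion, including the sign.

Spending multiplier = 1/(1 − c(1−t)) = 1/(1 − 0.46×0.89) = 1/0.5906 ≈ 1.693.
Need ΔY = +$76 billion, so ΔG = ΔY/k = (+$76 billion) × 0.5906 ≈ +$45 billion.
The government should increase government spending by $45 billion.

+$45 billion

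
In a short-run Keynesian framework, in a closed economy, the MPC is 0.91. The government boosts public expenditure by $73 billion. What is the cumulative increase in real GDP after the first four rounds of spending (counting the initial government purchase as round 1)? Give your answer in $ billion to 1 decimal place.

Round 1 adds ΔG = $73 billion; each later round is MPC = 0.91 times the previous.
After 4 rounds: 73 + 66.43 + 60.4513 + 55.010683 = ΔG·(1 − c^4)/(1 − c) = 73 × (1 − 0.68574961)/0.09 ≈ $254.9 billion.

$254.9 billion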